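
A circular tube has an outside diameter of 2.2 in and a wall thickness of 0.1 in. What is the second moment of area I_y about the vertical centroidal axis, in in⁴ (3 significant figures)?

I_y ≈ 0.365 in⁴

Split into non-overlapping primitives; take the origin at the lower-left of the bounding box.
Outer circle: ⌀2.2, A = 3.8013 in², x = 1.1 in, Ī = 1.1499 in⁴.
Bore (subtracted): ⌀2, A = 3.1416 in², x = 1.1 in, Ī = 0.7854 in⁴.
By symmetry the centroid is at mid-width, x̄ = 1.1 in.
All pieces are centred on the vertical centroidal axis, so I = ΣĪ (holes subtracted) = 0.3645 in⁴.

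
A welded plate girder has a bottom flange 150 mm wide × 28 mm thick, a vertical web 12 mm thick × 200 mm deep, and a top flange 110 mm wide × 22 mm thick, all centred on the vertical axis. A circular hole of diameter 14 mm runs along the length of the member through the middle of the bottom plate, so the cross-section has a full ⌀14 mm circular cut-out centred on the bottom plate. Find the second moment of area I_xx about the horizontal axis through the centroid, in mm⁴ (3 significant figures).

Decompose the section into non-overlapping parts with the origin at the bottom-left of its bounding rectangle.
Bottom plate: 150 × 28, A = 4 200 mm², y = 14 mm, Ī = 274 400 mm⁴.
Web plate: 12 × 200, A = 2 400 mm², y = 128 mm, Ī = 8 000 000 mm⁴.
Top plate: 110 × 22, A = 2 420 mm², y = 239 mm, Ī = 97 607 mm⁴.
Hole (subtracted): ⌀14, A = 153.94 mm², y = 14 mm, Ī = 1885.7 mm⁴.
Centroid: ȳ = ΣA·y / ΣA = 106.27 mm.
Transfer each piece to the horizontal axis through the centroid using Ī + A·d² with d = y − 106.27:
  bottom plate: d = -92.273 mm → contributes +36 034 650 mm⁴
  web plate: d = 21.727 mm → contributes +9 132 928 mm⁴
  top plate: d = 132.73 mm → contributes +42 729 296 mm⁴
  hole: d = -92.273 mm → contributes −1 312 567 mm⁴
Total I = 86 584 308 mm⁴.

I_xx ≈ 8.66 × 10⁷ mm⁴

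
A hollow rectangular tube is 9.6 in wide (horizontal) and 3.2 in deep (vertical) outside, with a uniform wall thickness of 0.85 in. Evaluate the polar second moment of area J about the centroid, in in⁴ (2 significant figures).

Break the section into simple shapes (no overlaps), measuring from the bottom-left corner of the bounding box.
Outer rectangle: 9.6 × 3.2, A = 30.72 in², y = 1.6 in, Ī = 26.21 in⁴.
Inner void (subtracted): 7.9 × 1.5, A = 11.85 in², y = 1.6 in, Ī = 2.222 in⁴.
By symmetry the centroid is at mid-height, ȳ = 1.6 in.
All pieces are centred on the centroidal x-axis, so I = ΣĪ (holes subtracted) = 23.99 in⁴.
Repeating about the centroidal y-axis gives I_y = 174.3 in⁴.
Polar second moment: J = I_x + I_y = 198.3 in⁴.

J ≈ 200 in⁴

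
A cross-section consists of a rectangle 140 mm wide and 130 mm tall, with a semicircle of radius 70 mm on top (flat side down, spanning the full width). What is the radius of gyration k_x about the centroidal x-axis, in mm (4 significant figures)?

Treat the section as a set of non-overlapping primitives; coordinates are from the bounding-box lower-left.
Rectangular body: 140 × 130, A = 18 200 mm², y = 65 mm, Ī = 25 631 667 mm⁴.
Semicircular cap: semicircle r = 70, A = 7696.9 mm², y = 159.709 mm, Ī = 2 635 265 mm⁴.
Centroid: ȳ = ΣA·y / ΣA = 93.1487 mm.
Transfer each piece to the centroidal x-axis using Ī + A·d² with d = y − 93.1487:
  rectangular body: d = -28.1487 mm → contributes +40 052 470 mm⁴
  semicircular cap: d = 66.5602 mm → contributes +36 734 520 mm⁴
Total I = 76 786 991 mm⁴.
Radius of gyration: k = √(I/A) = √(76 786 991 / 25896.9) = 54.4528 mm.

k_x ≈ 54.45 mm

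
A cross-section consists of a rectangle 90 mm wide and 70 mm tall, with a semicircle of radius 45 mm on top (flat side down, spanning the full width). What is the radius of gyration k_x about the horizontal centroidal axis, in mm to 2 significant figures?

k_x ≈ 31 mm

Decompose the section into non-overlapping parts with the origin at the bottom-left of its bounding rectangle.
Rectangular body: 90 × 70, A = 6 300 mm², y = 35 mm, Ī = 2 572 500 mm⁴.
Semicircular cap: semicircle r = 45, A = 3 181 mm², y = 89.1 mm, Ī = 450 072 mm⁴.
Centroid: ȳ = ΣA·y / ΣA = 53.15 mm.
Transfer each piece to the horizontal centroidal axis using Ī + A·d² with d = y − 53.15:
  rectangular body: d = -18.15 mm → contributes +4 647 923 mm⁴
  semicircular cap: d = 35.95 mm → contributes +4 560 644 mm⁴
Total I = 9 208 567 mm⁴.
Radius of gyration: k = √(I/A) = √(9 208 567 / 9 481) = 31.17 mm.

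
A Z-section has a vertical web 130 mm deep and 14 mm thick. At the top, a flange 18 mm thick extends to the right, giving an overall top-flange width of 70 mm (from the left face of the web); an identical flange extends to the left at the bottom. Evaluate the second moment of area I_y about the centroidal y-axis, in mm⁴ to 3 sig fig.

Decompose the section into non-overlapping parts with the origin at the bottom-left of its bounding rectangle.
Web: 14 × 130, A = 1 820 mm², x = 63 mm, Ī = 29 727 mm⁴.
Top flange (beyond web): 56 × 18, A = 1 008 mm², x = 98 mm, Ī = 263 424 mm⁴.
Bottom flange (beyond web): 56 × 18, A = 1 008 mm², x = 28 mm, Ī = 263 424 mm⁴.
Centroid: x̄ = ΣA·x / ΣA = 63 mm.
Transfer each piece to the centroidal y-axis using Ī + A·d² with d = x − 63:
  web: d = 0 mm → contributes +29 727 mm⁴
  top flange (beyond web): d = 35 mm → contributes +1 498 224 mm⁴
  bottom flange (beyond web): d = -35 mm → contributes +1 498 224 mm⁴
Total I = 3 026 175 mm⁴.

I_y ≈ 3.03 × 10⁶ mm⁴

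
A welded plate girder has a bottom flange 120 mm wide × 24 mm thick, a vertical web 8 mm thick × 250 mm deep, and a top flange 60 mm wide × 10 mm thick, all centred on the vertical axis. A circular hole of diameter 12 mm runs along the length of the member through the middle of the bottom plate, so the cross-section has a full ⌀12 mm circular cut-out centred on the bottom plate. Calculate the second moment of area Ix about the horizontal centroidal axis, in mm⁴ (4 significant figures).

Ix ≈ 5.574 × 10⁷ mm⁴

Decompose the section into non-overlapping parts with the origin at the bottom-left of its bounding rectangle.
Bottom plate: 120 × 24, A = 2 880 mm², y = 12 mm, Ī = 138 240 mm⁴.
Web plate: 8 × 250, A = 2 000 mm², y = 149 mm, Ī = 10 416 667 mm⁴.
Top plate: 60 × 10, A = 600 mm², y = 279 mm, Ī = 5 000 mm⁴.
Hole (subtracted): ⌀12, A = 113.097 mm², y = 12 mm, Ī = 1017.88 mm⁴.
Centroid: ȳ = ΣA·y / ΣA = 92.9033 mm.
Transfer each piece to the horizontal centroidal axis using Ī + A·d² with d = y − 92.9033:
  bottom plate: d = -80.9033 mm → contributes +18 988 819 mm⁴
  web plate: d = 56.0967 mm → contributes +16 710 352 mm⁴
  top plate: d = 186.097 mm → contributes +20 784 195 mm⁴
  hole: d = -80.9033 mm → contributes −741 278 mm⁴
Total I = 55 742 087 mm⁴.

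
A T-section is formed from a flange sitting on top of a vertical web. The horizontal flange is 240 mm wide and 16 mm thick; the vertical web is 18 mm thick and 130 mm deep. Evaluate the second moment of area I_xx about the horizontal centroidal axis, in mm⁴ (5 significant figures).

I_xx ≈ 1.1126 × 10⁷ mm⁴

Decompose the section into non-overlapping parts with the origin at the bottom-left of its bounding rectangle.
Flange: 240 × 16, A = 3 840 mm², y = 138 mm, Ī = 81 920 mm⁴.
Web: 18 × 130, A = 2 340 mm², y = 65 mm, Ī = 3 295 500 mm⁴.
Centroid: ȳ = ΣA·y / ΣA = 110.3592 mm.
Transfer each piece to the horizontal centroidal axis using Ī + A·d² with d = y − 110.3592:
  flange: d = 27.64078 mm → contributes +3 015 728 mm⁴
  web: d = -45.35922 mm → contributes +8 109 954 mm⁴
Total I = 11 125 683 mm⁴.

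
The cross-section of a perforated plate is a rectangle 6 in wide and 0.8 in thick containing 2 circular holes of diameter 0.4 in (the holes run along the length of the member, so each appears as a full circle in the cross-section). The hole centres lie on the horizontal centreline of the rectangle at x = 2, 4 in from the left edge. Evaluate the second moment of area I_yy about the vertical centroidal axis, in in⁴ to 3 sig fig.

I_yy ≈ 14.1 in⁴

Decompose the section into non-overlapping parts with the origin at the bottom-left of its bounding rectangle.
Plate: 6 × 0.8, A = 4.8 in², x = 3 in, Ī = 14.4 in⁴.
Hole 1 (subtracted): ⌀0.4, A = 0.12566 in², x = 2 in, Ī = 0.0012566 in⁴.
Hole 2 (subtracted): ⌀0.4, A = 0.12566 in², x = 4 in, Ī = 0.0012566 in⁴.
By symmetry the centroid is at mid-width, x̄ = 3 in.
Transfer each piece to the vertical centroidal axis using Ī + A·d² with d = x − 3:
  plate: d = 0 in → contributes +14.4 in⁴
  hole 1: d = -1 in → contributes −0.12692 in⁴
  hole 2: d = 1 in → contributes −0.12692 in⁴
Total I = 14.146 in⁴.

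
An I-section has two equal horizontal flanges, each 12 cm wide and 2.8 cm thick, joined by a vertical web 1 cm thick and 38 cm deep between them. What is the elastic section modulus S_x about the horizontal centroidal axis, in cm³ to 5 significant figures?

Treat the section as a set of non-overlapping primitives; coordinates are from the bounding-box lower-left.
Bottom flange: 12 × 2.8, A = 33.6 cm², y = 1.4 cm, Ī = 21.952 cm⁴.
Web: 1 × 38, A = 38 cm², y = 21.8 cm, Ī = 4572.667 cm⁴.
Top flange: 12 × 2.8, A = 33.6 cm², y = 42.2 cm, Ī = 21.952 cm⁴.
By symmetry the centroid is at mid-height, ȳ = 21.8 cm.
Transfer each piece to the horizontal centroidal axis using Ī + A·d² with d = y − 21.8:
  bottom flange: d = -20.4 cm → contributes +14004.93 cm⁴
  web: d = 0 cm → contributes +4572.667 cm⁴
  top flange: d = 20.4 cm → contributes +14004.93 cm⁴
Total I = 32582.52 cm⁴.
Extreme fibre distance c = 21.8 cm; S = I/c = 1494.611 cm³.

S_x ≈ 1494.6 cm³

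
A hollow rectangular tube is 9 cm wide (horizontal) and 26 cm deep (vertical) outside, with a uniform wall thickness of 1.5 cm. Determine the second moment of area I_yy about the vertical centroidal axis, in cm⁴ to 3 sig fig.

Break the section into simple shapes (no overlaps), measuring from the bottom-left corner of the bounding box.
Outer rectangle: 9 × 26, A = 234 cm², x = 4.5 cm, Ī = 1579.5 cm⁴.
Inner void (subtracted): 6 × 23, A = 138 cm², x = 4.5 cm, Ī = 414 cm⁴.
By symmetry the centroid is at mid-width, x̄ = 4.5 cm.
All pieces are centred on the vertical centroidal axis, so I = ΣĪ (holes subtracted) = 1165.5 cm⁴.

I_yy ≈ 1170 cm⁴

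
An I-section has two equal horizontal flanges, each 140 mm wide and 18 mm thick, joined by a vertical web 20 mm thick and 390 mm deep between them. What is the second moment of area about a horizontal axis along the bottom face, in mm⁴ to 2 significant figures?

I_base ≈ 8.9 × 10⁸ mm⁴

Split into non-overlapping primitives; take the origin at the lower-left of the bounding box.
Bottom flange: 140 × 18, A = 2 520 mm², y = 9 mm, Ī = 68 040 mm⁴.
Web: 20 × 390, A = 7 800 mm², y = 213 mm, Ī = 98 865 000 mm⁴.
Top flange: 140 × 18, A = 2 520 mm², y = 417 mm, Ī = 68 040 mm⁴.
Transfer each piece to the base of the section using Ī + A·d² with d = y − 0:
  bottom flange: d = 9 mm → contributes +272 160 mm⁴
  web: d = 213 mm → contributes +452 743 200 mm⁴
  top flange: d = 417 mm → contributes +438 268 320 mm⁴
Total I = 891 283 680 mm⁴.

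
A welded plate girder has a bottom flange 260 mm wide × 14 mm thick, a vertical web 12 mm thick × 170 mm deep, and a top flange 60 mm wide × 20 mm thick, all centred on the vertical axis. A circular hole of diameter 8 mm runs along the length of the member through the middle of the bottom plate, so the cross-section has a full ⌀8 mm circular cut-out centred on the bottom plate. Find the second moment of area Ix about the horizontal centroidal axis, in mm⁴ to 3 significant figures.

Ix ≈ 3.94 × 10⁷ mm⁴

Break the section into simple shapes (no overlaps), measuring from the bottom-left corner of the bounding box.
Bottom plate: 260 × 14, A = 3 640 mm², y = 7 mm, Ī = 59 453 mm⁴.
Web plate: 12 × 170, A = 2 040 mm², y = 99 mm, Ī = 4 913 000 mm⁴.
Top plate: 60 × 20, A = 1 200 mm², y = 194 mm, Ī = 40 000 mm⁴.
Hole (subtracted): ⌀8, A = 50.265 mm², y = 7 mm, Ī = 201.06 mm⁴.
Centroid: ȳ = ΣA·y / ΣA = 67.336 mm.
Transfer each piece to the horizontal centroidal axis using Ī + A·d² with d = y − 67.336:
  bottom plate: d = -60.336 mm → contributes +13 310 702 mm⁴
  web plate: d = 31.664 mm → contributes +6 958 301 mm⁴
  top plate: d = 126.66 mm → contributes +19 292 472 mm⁴
  hole: d = -60.336 mm → contributes −183 190 mm⁴
Total I = 39 378 285 mm⁴.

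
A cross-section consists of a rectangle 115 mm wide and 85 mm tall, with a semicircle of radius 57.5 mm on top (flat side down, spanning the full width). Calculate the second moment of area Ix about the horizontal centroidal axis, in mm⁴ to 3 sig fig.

Ix ≈ 2.23 × 10⁷ mm⁴

Break the section into simple shapes (no overlaps), measuring from the bottom-left corner of the bounding box.
Rectangular body: 115 × 85, A = 9 775 mm², y = 42.5 mm, Ī = 5 885 365 mm⁴.
Semicircular cap: semicircle r = 57.5, A = 5193.4 mm², y = 109.4 mm, Ī = 1 199 785 mm⁴.
Centroid: ȳ = ΣA·y / ΣA = 65.713 mm.
Transfer each piece to the horizontal centroidal axis using Ī + A·d² with d = y − 65.713:
  rectangular body: d = -23.213 mm → contributes +11 152 513 mm⁴
  semicircular cap: d = 43.691 mm → contributes +11 113 507 mm⁴
Total I = 22 266 020 mm⁴.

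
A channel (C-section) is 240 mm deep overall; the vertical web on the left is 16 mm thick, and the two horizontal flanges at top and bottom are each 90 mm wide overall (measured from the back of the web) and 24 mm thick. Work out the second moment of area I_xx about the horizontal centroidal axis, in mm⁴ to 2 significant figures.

I_xx ≈ 6.0 × 10⁷ mm⁴

Decompose the section into non-overlapping parts with the origin at the bottom-left of its bounding rectangle.
Web: 16 × 240, A = 3 840 mm², y = 120 mm, Ī = 18 432 000 mm⁴.
Top flange (beyond web): 74 × 24, A = 1 776 mm², y = 228 mm, Ī = 85 248 mm⁴.
Bottom flange (beyond web): 74 × 24, A = 1 776 mm², y = 12 mm, Ī = 85 248 mm⁴.
By symmetry the centroid is at mid-height, ȳ = 120 mm.
Transfer each piece to the horizontal centroidal axis using Ī + A·d² with d = y − 120:
  web: d = 0 mm → contributes +18 432 000 mm⁴
  top flange (beyond web): d = 108 mm → contributes +20 800 512 mm⁴
  bottom flange (beyond web): d = -108 mm → contributes +20 800 512 mm⁴
Total I = 60 033 024 mm⁴.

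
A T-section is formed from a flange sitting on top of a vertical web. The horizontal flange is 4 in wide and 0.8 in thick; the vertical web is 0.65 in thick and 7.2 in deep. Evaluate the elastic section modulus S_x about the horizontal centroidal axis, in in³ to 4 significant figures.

S_x ≈ 9.723 in³

Treat the section as a set of non-overlapping primitives; coordinates are from the bounding-box lower-left.
Flange: 4 × 0.8, A = 3.2 in², y = 7.6 in, Ī = 0.170667 in⁴.
Web: 0.65 × 7.2, A = 4.68 in², y = 3.6 in, Ī = 20.2176 in⁴.
Centroid: ȳ = ΣA·y / ΣA = 5.22437 in.
Transfer each piece to the horizontal centroidal axis using Ī + A·d² with d = y − 5.22437:
  flange: d = 2.37563 in → contributes +18.2303 in⁴
  web: d = -1.62437 in → contributes +32.5661 in⁴
Total I = 50.7964 in⁴.
Extreme fibre distance c = 5.22437 in; S = I/c = 9.72298 in³.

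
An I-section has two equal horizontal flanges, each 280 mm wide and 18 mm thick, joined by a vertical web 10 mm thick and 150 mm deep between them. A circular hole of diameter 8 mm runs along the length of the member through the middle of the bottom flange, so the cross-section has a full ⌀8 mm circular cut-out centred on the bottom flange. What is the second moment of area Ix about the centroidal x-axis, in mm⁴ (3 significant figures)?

Ix ≈ 7.39 × 10⁷ mm⁴

Split into non-overlapping primitives; take the origin at the lower-left of the bounding box.
Bottom flange: 280 × 18, A = 5 040 mm², y = 9 mm, Ī = 136 080 mm⁴.
Web: 10 × 150, A = 1 500 mm², y = 93 mm, Ī = 2 812 500 mm⁴.
Top flange: 280 × 18, A = 5 040 mm², y = 177 mm, Ī = 136 080 mm⁴.
Hole (subtracted): ⌀8, A = 50.265 mm², y = 9 mm, Ī = 201.06 mm⁴.
Centroid: ȳ = ΣA·y / ΣA = 93.366 mm.
Transfer each piece to the centroidal x-axis using Ī + A·d² with d = y − 93.366:
  bottom flange: d = -84.366 mm → contributes +36 009 073 mm⁴
  web: d = -0.36621 mm → contributes +2 812 701 mm⁴
  top flange: d = 83.634 mm → contributes +35 388 919 mm⁴
  hole: d = -84.366 mm → contributes −357 974 mm⁴
Total I = 73 852 719 mm⁴.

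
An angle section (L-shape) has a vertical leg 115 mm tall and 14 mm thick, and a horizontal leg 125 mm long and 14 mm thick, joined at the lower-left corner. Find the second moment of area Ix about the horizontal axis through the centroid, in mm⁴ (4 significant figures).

Ix ≈ 3.816 × 10⁶ mm⁴

Break the section into simple shapes (no overlaps), measuring from the bottom-left corner of the bounding box.
Vertical leg: 14 × 115, A = 1 610 mm², y = 57.5 mm, Ī = 1 774 354 mm⁴.
Horizontal leg (remainder): 111 × 14, A = 1 554 mm², y = 7 mm, Ī = 25 382 mm⁴.
Centroid: ȳ = ΣA·y / ΣA = 32.6969 mm.
Transfer each piece to the horizontal axis through the centroid using Ī + A·d² with d = y − 32.6969:
  vertical leg: d = 24.8031 mm → contributes +2 764 816 mm⁴
  horizontal leg (remainder): d = -25.6969 mm → contributes +1 051 536 mm⁴
Total I = 3 816 352 mm⁴.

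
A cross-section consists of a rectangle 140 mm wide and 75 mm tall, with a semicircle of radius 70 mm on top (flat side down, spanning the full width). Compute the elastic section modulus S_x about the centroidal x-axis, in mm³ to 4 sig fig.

Break the section into simple shapes (no overlaps), measuring from the bottom-left corner of the bounding box.
Rectangular body: 140 × 75, A = 10 500 mm², y = 37.5 mm, Ī = 4 921 875 mm⁴.
Semicircular cap: semicircle r = 70, A = 7696.9 mm², y = 104.709 mm, Ī = 2 635 265 mm⁴.
Centroid: ȳ = ΣA·y / ΣA = 65.9279 mm.
Transfer each piece to the centroidal x-axis using Ī + A·d² with d = y − 65.9279:
  rectangular body: d = -28.4279 mm → contributes +13 407 428 mm⁴
  semicircular cap: d = 38.781 mm → contributes +14 211 131 mm⁴
Total I = 27 618 560 mm⁴.
Extreme fibre distance c = 79.0721 mm; S = I/c = 349 283 mm³.

S_x ≈ 3.493 × 10⁵ mm³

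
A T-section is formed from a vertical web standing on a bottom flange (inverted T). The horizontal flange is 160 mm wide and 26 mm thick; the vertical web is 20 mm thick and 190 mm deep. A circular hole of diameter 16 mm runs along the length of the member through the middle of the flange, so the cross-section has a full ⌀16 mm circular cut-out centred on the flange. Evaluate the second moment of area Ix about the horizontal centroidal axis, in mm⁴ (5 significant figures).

Split into non-overlapping primitives; take the origin at the lower-left of the bounding box.
Flange: 160 × 26, A = 4 160 mm², y = 13 mm, Ī = 234346.7 mm⁴.
Web: 20 × 190, A = 3 800 mm², y = 121 mm, Ī = 11 431 667 mm⁴.
Hole (subtracted): ⌀16, A = 201.0619 mm², y = 13 mm, Ī = 3216.991 mm⁴.
Centroid: ȳ = ΣA·y / ΣA = 65.89384 mm.
Transfer each piece to the horizontal centroidal axis using Ī + A·d² with d = y − 65.89384:
  flange: d = -52.89384 mm → contributes +11 873 020 mm⁴
  web: d = 55.10616 mm → contributes +22 971 086 mm⁴
  hole: d = -52.89384 mm → contributes −565739.6 mm⁴
Total I = 34 278 366 mm⁴.

Ix ≈ 3.4278 × 10⁷ mm⁴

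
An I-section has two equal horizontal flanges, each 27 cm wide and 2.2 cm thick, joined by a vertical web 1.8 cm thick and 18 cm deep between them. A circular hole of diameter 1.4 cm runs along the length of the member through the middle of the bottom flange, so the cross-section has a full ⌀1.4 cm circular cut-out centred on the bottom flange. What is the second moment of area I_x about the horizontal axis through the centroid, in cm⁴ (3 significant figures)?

Split into non-overlapping primitives; take the origin at the lower-left of the bounding box.
Bottom flange: 27 × 2.2, A = 59.4 cm², y = 1.1 cm, Ī = 23.958 cm⁴.
Web: 1.8 × 18, A = 32.4 cm², y = 11.2 cm, Ī = 874.8 cm⁴.
Top flange: 27 × 2.2, A = 59.4 cm², y = 21.3 cm, Ī = 23.958 cm⁴.
Hole (subtracted): ⌀1.4, A = 1.5394 cm², y = 1.1 cm, Ī = 0.18857 cm⁴.
Centroid: ȳ = ΣA·y / ΣA = 11.304 cm.
Transfer each piece to the horizontal axis through the centroid using Ī + A·d² with d = y − 11.304:
  bottom flange: d = -10.204 cm → contributes +6208.6 cm⁴
  web: d = -0.10389 cm → contributes +875.15 cm⁴
  top flange: d = 9.9961 cm → contributes +5959.3 cm⁴
  hole: d = -10.204 cm → contributes −160.47 cm⁴
Total I = 12 883 cm⁴.

I_x ≈ 1.29 × 10⁴ cm⁴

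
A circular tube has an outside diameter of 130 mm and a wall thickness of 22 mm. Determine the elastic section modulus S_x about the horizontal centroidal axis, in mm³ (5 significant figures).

Treat the section as a set of non-overlapping primitives; coordinates are from the bounding-box lower-left.
Outer circle: ⌀130, A = 13273.23 mm², y = 65 mm, Ī = 14 019 848 mm⁴.
Bore (subtracted): ⌀86, A = 5808.805 mm², y = 65 mm, Ī = 2 685 120 mm⁴.
By symmetry the centroid is at mid-height, ȳ = 65 mm.
All pieces are centred on the horizontal centroidal axis, so I = ΣĪ (holes subtracted) = 11 334 728 mm⁴.
Extreme fibre distance c = 65 mm; S = I/c = 174380.4 mm³.

S_x ≈ 1.7438 × 10⁵ mm³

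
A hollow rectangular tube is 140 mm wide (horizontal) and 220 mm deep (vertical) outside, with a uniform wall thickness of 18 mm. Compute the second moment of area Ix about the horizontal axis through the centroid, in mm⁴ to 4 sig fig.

Ix ≈ 7.024 × 10⁷ mm⁴

Split into non-overlapping primitives; take the origin at the lower-left of the bounding box.
Outer rectangle: 140 × 220, A = 30 800 mm², y = 110 mm, Ī = 124 226 667 mm⁴.
Inner void (subtracted): 104 × 184, A = 19 136 mm², y = 110 mm, Ī = 53 989 035 mm⁴.
By symmetry the centroid is at mid-height, ȳ = 110 mm.
All pieces are centred on the horizontal axis through the centroid, so I = ΣĪ (holes subtracted) = 70 237 632 mm⁴.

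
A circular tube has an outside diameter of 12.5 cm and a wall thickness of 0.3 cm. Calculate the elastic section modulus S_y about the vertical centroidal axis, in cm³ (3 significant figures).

Split into non-overlapping primitives; take the origin at the lower-left of the bounding box.
Outer circle: ⌀12.5, A = 122.72 cm², x = 6.25 cm, Ī = 1198.4 cm⁴.
Bore (subtracted): ⌀11.9, A = 111.22 cm², x = 6.25 cm, Ī = 984.37 cm⁴.
By symmetry the centroid is at mid-width, x̄ = 6.25 cm.
All pieces are centred on the vertical centroidal axis, so I = ΣĪ (holes subtracted) = 214.05 cm⁴.
Extreme fibre distance c = 6.25 cm; S = I/c = 34.249 cm³.

S_y ≈ 34.2 cm³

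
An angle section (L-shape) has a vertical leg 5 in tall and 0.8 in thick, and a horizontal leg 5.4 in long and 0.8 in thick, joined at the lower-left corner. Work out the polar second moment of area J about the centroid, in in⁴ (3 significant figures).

Split into non-overlapping primitives; take the origin at the lower-left of the bounding box.
Vertical leg: 0.8 × 5, A = 4 in², y = 2.5 in, Ī = 8.3333 in⁴.
Horizontal leg (remainder): 4.6 × 0.8, A = 3.68 in², y = 0.4 in, Ī = 0.19627 in⁴.
Centroid: ȳ = ΣA·y / ΣA = 1.4938 in.
Transfer each piece to the centroidal x-axis using Ī + A·d² with d = y − 1.4938:
  vertical leg: d = 1.0063 in → contributes +12.383 in⁴
  horizontal leg (remainder): d = -1.0938 in → contributes +4.5986 in⁴
Total I = 16.982 in⁴.
For the y-axis: x̄ = 1.6938 in.
Repeating about the centroidal y-axis gives I_y = 20.675 in⁴.
Polar second moment: J = I_x + I_y = 37.657 in⁴.

J ≈ 37.7 in⁴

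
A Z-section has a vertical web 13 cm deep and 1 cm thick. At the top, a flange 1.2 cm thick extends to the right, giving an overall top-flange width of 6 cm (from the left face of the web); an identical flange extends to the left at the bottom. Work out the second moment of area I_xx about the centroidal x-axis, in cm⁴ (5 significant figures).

Break the section into simple shapes (no overlaps), measuring from the bottom-left corner of the bounding box.
Web: 1 × 13, A = 13 cm², y = 6.5 cm, Ī = 183.0833 cm⁴.
Top flange (beyond web): 5 × 1.2, A = 6 cm², y = 12.4 cm, Ī = 0.72 cm⁴.
Bottom flange (beyond web): 5 × 1.2, A = 6 cm², y = 0.6 cm, Ī = 0.72 cm⁴.
Centroid: ȳ = ΣA·y / ΣA = 6.5 cm.
Transfer each piece to the centroidal x-axis using Ī + A·d² with d = y − 6.5:
  web: d = 0 cm → contributes +183.0833 cm⁴
  top flange (beyond web): d = 5.9 cm → contributes +209.58 cm⁴
  bottom flange (beyond web): d = -5.9 cm → contributes +209.58 cm⁴
Total I = 602.2433 cm⁴.

I_xx ≈ 602.24 cm⁴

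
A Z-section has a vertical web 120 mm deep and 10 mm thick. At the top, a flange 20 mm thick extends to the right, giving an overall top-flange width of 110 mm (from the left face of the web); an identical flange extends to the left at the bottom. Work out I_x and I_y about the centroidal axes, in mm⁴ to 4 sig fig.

I_x ≈ 1.157 × 10⁷ mm⁴, I_y ≈ 1.544 × 10⁷ mm⁴

Decompose the section into non-overlapping parts with the origin at the bottom-left of its bounding rectangle.
Web: 10 × 120, A = 1 200 mm², y = 60 mm, Ī = 1 440 000 mm⁴.
Top flange (beyond web): 100 × 20, A = 2 000 mm², y = 110 mm, Ī = 66666.7 mm⁴.
Bottom flange (beyond web): 100 × 20, A = 2 000 mm², y = 10 mm, Ī = 66666.7 mm⁴.
Centroid: ȳ = ΣA·y / ΣA = 60 mm.
Transfer each piece to the centroidal x-axis using Ī + A·d² with d = y − 60:
  web: d = 0 mm → contributes +1 440 000 mm⁴
  top flange (beyond web): d = 50 mm → contributes +5 066 667 mm⁴
  bottom flange (beyond web): d = -50 mm → contributes +5 066 667 mm⁴
Total I = 11 573 333 mm⁴.
For the y-axis: x̄ = 105 mm.
Repeating about the centroidal y-axis gives I_y = 15 443 333 mm⁴.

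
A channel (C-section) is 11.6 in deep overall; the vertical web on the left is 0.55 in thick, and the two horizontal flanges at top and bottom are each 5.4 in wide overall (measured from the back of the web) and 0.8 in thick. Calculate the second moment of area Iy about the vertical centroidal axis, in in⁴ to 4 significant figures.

Split into non-overlapping primitives; take the origin at the lower-left of the bounding box.
Web: 0.55 × 11.6, A = 6.38 in², x = 0.275 in, Ī = 0.160829 in⁴.
Top flange (beyond web): 4.85 × 0.8, A = 3.88 in², x = 2.975 in, Ī = 7.60561 in⁴.
Bottom flange (beyond web): 4.85 × 0.8, A = 3.88 in², x = 2.975 in, Ī = 7.60561 in⁴.
Centroid: x̄ = ΣA·x / ΣA = 1.75675 in.
Transfer each piece to the vertical centroidal axis using Ī + A·d² with d = x − 1.75675:
  web: d = -1.48175 in → contributes +14.1687 in⁴
  top flange (beyond web): d = 1.21825 in → contributes +13.364 in⁴
  bottom flange (beyond web): d = 1.21825 in → contributes +13.364 in⁴
Total I = 40.8967 in⁴.

Iy ≈ 40.90 in⁴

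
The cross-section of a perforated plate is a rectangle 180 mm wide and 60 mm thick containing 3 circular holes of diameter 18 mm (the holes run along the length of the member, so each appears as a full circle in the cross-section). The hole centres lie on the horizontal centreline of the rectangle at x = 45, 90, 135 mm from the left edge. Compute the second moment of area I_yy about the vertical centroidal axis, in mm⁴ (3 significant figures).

Split into non-overlapping primitives; take the origin at the lower-left of the bounding box.
Plate: 180 × 60, A = 10 800 mm², x = 90 mm, Ī = 29 160 000 mm⁴.
Hole 1 (subtracted): ⌀18, A = 254.47 mm², x = 45 mm, Ī = 5 153 mm⁴.
Hole 2 (subtracted): ⌀18, A = 254.47 mm², x = 90 mm, Ī = 5 153 mm⁴.
Hole 3 (subtracted): ⌀18, A = 254.47 mm², x = 135 mm, Ī = 5 153 mm⁴.
By symmetry the centroid is at mid-width, x̄ = 90 mm.
Transfer each piece to the vertical centroidal axis using Ī + A·d² with d = x − 90:
  plate: d = 0 mm → contributes +29 160 000 mm⁴
  hole 1: d = -45 mm → contributes −520 453 mm⁴
  hole 2: d = 0 mm → contributes −5 153 mm⁴
  hole 3: d = 45 mm → contributes −520 453 mm⁴
Total I = 28 113 942 mm⁴.

I_yy ≈ 2.81 × 10⁷ mm⁴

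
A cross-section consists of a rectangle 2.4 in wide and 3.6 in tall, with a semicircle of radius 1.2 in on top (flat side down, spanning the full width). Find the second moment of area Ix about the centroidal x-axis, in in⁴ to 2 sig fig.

Ix ≈ 19 in⁴

Decompose the section into non-overlapping parts with the origin at the bottom-left of its bounding rectangle.
Rectangular body: 2.4 × 3.6, A = 8.64 in², y = 1.8 in, Ī = 9.331 in⁴.
Semicircular cap: semicircle r = 1.2, A = 2.262 in², y = 4.109 in, Ī = 0.2276 in⁴.
Centroid: ȳ = ΣA·y / ΣA = 2.279 in.
Transfer each piece to the centroidal x-axis using Ī + A·d² with d = y − 2.279:
  rectangular body: d = -0.4791 in → contributes +11.31 in⁴
  semicircular cap: d = 1.83 in → contributes +7.804 in⁴
Total I = 19.12 in⁴.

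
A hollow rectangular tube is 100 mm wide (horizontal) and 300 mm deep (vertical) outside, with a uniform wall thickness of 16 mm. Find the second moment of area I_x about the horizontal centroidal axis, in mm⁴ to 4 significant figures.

Break the section into simple shapes (no overlaps), measuring from the bottom-left corner of the bounding box.
Outer rectangle: 100 × 300, A = 30 000 mm², y = 150 mm, Ī = 225 000 000 mm⁴.
Inner void (subtracted): 68 × 268, A = 18 224 mm², y = 150 mm, Ī = 109 076 715 mm⁴.
By symmetry the centroid is at mid-height, ȳ = 150 mm.
All pieces are centred on the horizontal centroidal axis, so I = ΣĪ (holes subtracted) = 115 923 285 mm⁴.

I_x ≈ 1.159 × 10⁸ mm⁴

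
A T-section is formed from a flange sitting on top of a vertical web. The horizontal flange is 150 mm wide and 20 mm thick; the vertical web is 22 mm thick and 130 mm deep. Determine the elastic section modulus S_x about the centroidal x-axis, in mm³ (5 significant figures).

S_x ≈ 1.1958 × 10⁵ mm³

Split into non-overlapping primitives; take the origin at the lower-left of the bounding box.
Flange: 150 × 20, A = 3 000 mm², y = 140 mm, Ī = 100 000 mm⁴.
Web: 22 × 130, A = 2 860 mm², y = 65 mm, Ī = 4 027 833 mm⁴.
Centroid: ȳ = ΣA·y / ΣA = 103.3959 mm.
Transfer each piece to the centroidal x-axis using Ī + A·d² with d = y − 103.3959:
  flange: d = 36.6041 mm → contributes +4 119 579 mm⁴
  web: d = -38.3959 mm → contributes +8 244 175 mm⁴
Total I = 12 363 755 mm⁴.
Extreme fibre distance c = 103.3959 mm; S = I/c = 119576.8 mm³.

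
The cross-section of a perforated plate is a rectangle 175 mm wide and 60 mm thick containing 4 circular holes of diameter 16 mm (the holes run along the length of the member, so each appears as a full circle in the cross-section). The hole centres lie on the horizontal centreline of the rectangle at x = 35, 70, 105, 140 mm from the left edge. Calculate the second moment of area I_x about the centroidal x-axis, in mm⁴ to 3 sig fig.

I_x ≈ 3.14 × 10⁶ mm⁴

Split into non-overlapping primitives; take the origin at the lower-left of the bounding box.
Plate: 175 × 60, A = 10 500 mm², y = 30 mm, Ī = 3 150 000 mm⁴.
Hole 1 (subtracted): ⌀16, A = 201.06 mm², y = 30 mm, Ī = 3 217 mm⁴.
Hole 2 (subtracted): ⌀16, A = 201.06 mm², y = 30 mm, Ī = 3 217 mm⁴.
Hole 3 (subtracted): ⌀16, A = 201.06 mm², y = 30 mm, Ī = 3 217 mm⁴.
Hole 4 (subtracted): ⌀16, A = 201.06 mm², y = 30 mm, Ī = 3 217 mm⁴.
By symmetry the centroid is at mid-height, ȳ = 30 mm.
All pieces are centred on the centroidal x-axis, so I = ΣĪ (holes subtracted) = 3 137 132 mm⁴.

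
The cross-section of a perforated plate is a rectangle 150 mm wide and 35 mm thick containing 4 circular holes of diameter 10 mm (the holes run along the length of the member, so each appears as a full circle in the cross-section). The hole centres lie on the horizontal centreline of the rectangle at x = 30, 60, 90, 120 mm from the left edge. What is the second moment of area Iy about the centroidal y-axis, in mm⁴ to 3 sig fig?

Iy ≈ 9.49 × 10⁶ mm⁴

Break the section into simple shapes (no overlaps), measuring from the bottom-left corner of the bounding box.
Plate: 150 × 35, A = 5 250 mm², x = 75 mm, Ī = 9 843 750 mm⁴.
Hole 1 (subtracted): ⌀10, A = 78.54 mm², x = 30 mm, Ī = 490.87 mm⁴.
Hole 2 (subtracted): ⌀10, A = 78.54 mm², x = 60 mm, Ī = 490.87 mm⁴.
Hole 3 (subtracted): ⌀10, A = 78.54 mm², x = 90 mm, Ī = 490.87 mm⁴.
Hole 4 (subtracted): ⌀10, A = 78.54 mm², x = 120 mm, Ī = 490.87 mm⁴.
By symmetry the centroid is at mid-width, x̄ = 75 mm.
Transfer each piece to the centroidal y-axis using Ī + A·d² with d = x − 75:
  plate: d = 0 mm → contributes +9 843 750 mm⁴
  hole 1: d = -45 mm → contributes −159 534 mm⁴
  hole 2: d = -15 mm → contributes −18 162 mm⁴
  hole 3: d = 15 mm → contributes −18 162 mm⁴
  hole 4: d = 45 mm → contributes −159 534 mm⁴
Total I = 9 488 357 mm⁴.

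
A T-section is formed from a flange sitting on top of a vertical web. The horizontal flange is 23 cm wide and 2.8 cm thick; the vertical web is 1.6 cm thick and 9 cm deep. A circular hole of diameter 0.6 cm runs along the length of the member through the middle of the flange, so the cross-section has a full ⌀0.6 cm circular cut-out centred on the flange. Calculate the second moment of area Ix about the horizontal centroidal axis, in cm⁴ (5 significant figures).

Ix ≈ 548.60 cm⁴

Decompose the section into non-overlapping parts with the origin at the bottom-left of its bounding rectangle.
Flange: 23 × 2.8, A = 64.4 cm², y = 10.4 cm, Ī = 42.07467 cm⁴.
Web: 1.6 × 9, A = 14.4 cm², y = 4.5 cm, Ī = 97.2 cm⁴.
Hole (subtracted): ⌀0.6, A = 0.2827433 cm², y = 10.4 cm, Ī = 0.006361725 cm⁴.
Centroid: ȳ = ΣA·y / ΣA = 9.317945 cm.
Transfer each piece to the horizontal centroidal axis using Ī + A·d² with d = y − 9.317945:
  flange: d = 1.082055 cm → contributes +117.477 cm⁴
  web: d = -4.817945 cm → contributes +431.4613 cm⁴
  hole: d = 1.082055 cm → contributes −0.3374099 cm⁴
Total I = 548.6009 cm⁴.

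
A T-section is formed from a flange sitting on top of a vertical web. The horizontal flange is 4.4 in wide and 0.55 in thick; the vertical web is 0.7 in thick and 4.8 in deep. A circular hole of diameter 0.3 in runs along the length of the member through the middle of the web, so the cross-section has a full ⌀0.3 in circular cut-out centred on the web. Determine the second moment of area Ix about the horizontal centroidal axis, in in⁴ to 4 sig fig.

Break the section into simple shapes (no overlaps), measuring from the bottom-left corner of the bounding box.
Flange: 4.4 × 0.55, A = 2.42 in², y = 5.075 in, Ī = 0.0610042 in⁴.
Web: 0.7 × 4.8, A = 3.36 in², y = 2.4 in, Ī = 6.4512 in⁴.
Hole (subtracted): ⌀0.3, A = 0.0706858 in², y = 2.4 in, Ī = 0.000397608 in⁴.
Centroid: ȳ = ΣA·y / ΣA = 3.53385 in.
Transfer each piece to the horizontal centroidal axis using Ī + A·d² with d = y − 3.53385:
  flange: d = 1.54115 in → contributes +5.80886 in⁴
  web: d = -1.13385 in → contributes +10.7709 in⁴
  hole: d = -1.13385 in → contributes −0.0912723 in⁴
Total I = 16.4884 in⁴.

Ix ≈ 16.49 in⁴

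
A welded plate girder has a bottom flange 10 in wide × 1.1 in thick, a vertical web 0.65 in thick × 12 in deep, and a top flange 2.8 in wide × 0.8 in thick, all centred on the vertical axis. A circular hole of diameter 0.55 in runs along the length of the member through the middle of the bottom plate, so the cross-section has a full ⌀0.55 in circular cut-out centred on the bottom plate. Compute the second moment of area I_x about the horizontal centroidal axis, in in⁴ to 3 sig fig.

I_x ≈ 497 in⁴

Decompose the section into non-overlapping parts with the origin at the bottom-left of its bounding rectangle.
Bottom plate: 10 × 1.1, A = 11 in², y = 0.55 in, Ī = 1.1092 in⁴.
Web plate: 0.65 × 12, A = 7.8 in², y = 7.1 in, Ī = 93.6 in⁴.
Top plate: 2.8 × 0.8, A = 2.24 in², y = 13.5 in, Ī = 0.11947 in⁴.
Hole (subtracted): ⌀0.55, A = 0.23758 in², y = 0.55 in, Ī = 0.0044918 in⁴.
Centroid: ȳ = ΣA·y / ΣA = 4.4004 in.
Transfer each piece to the horizontal centroidal axis using Ī + A·d² with d = y − 4.4004:
  bottom plate: d = -3.8504 in → contributes +164.19 in⁴
  web plate: d = 2.6996 in → contributes +150.44 in⁴
  top plate: d = 9.0996 in → contributes +185.6 in⁴
  hole: d = -3.8504 in → contributes −3.5268 in⁴
Total I = 496.71 in⁴.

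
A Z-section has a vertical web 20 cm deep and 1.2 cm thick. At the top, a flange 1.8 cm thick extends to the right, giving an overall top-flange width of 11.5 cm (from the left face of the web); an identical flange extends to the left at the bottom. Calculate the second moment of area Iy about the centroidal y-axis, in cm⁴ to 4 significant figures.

Decompose the section into non-overlapping parts with the origin at the bottom-left of its bounding rectangle.
Web: 1.2 × 20, A = 24 cm², x = 10.9 cm, Ī = 2.88 cm⁴.
Top flange (beyond web): 10.3 × 1.8, A = 18.54 cm², x = 16.65 cm, Ī = 163.909 cm⁴.
Bottom flange (beyond web): 10.3 × 1.8, A = 18.54 cm², x = 5.15 cm, Ī = 163.909 cm⁴.
Centroid: x̄ = ΣA·x / ΣA = 10.9 cm.
Transfer each piece to the centroidal y-axis using Ī + A·d² with d = x − 10.9:
  web: d = 0 cm → contributes +2.88 cm⁴
  top flange (beyond web): d = 5.75 cm → contributes +776.888 cm⁴
  bottom flange (beyond web): d = -5.75 cm → contributes +776.888 cm⁴
Total I = 1556.66 cm⁴.

Iy ≈ 1557 cm⁴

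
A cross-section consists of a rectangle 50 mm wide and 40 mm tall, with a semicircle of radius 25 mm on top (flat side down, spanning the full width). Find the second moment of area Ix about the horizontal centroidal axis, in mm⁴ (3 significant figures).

Treat the section as a set of non-overlapping primitives; coordinates are from the bounding-box lower-left.
Rectangular body: 50 × 40, A = 2 000 mm², y = 20 mm, Ī = 266 667 mm⁴.
Semicircular cap: semicircle r = 25, A = 981.75 mm², y = 50.61 mm, Ī = 42 874 mm⁴.
Centroid: ȳ = ΣA·y / ΣA = 30.079 mm.
Transfer each piece to the horizontal centroidal axis using Ī + A·d² with d = y − 30.079:
  rectangular body: d = -10.079 mm → contributes +469 820 mm⁴
  semicircular cap: d = 20.532 mm → contributes +456 734 mm⁴
Total I = 926 554 mm⁴.

Ix ≈ 9.27 × 10⁵ mm⁴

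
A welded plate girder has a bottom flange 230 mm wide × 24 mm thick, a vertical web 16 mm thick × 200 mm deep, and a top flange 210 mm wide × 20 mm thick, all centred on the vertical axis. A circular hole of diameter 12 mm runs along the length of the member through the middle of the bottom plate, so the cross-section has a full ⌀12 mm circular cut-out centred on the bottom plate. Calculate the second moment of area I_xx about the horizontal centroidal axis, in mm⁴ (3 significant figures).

I_xx ≈ 1.28 × 10⁸ mm⁴

Break the section into simple shapes (no overlaps), measuring from the bottom-left corner of the bounding box.
Bottom plate: 230 × 24, A = 5 520 mm², y = 12 mm, Ī = 264 960 mm⁴.
Web plate: 16 × 200, A = 3 200 mm², y = 124 mm, Ī = 10 666 667 mm⁴.
Top plate: 210 × 20, A = 4 200 mm², y = 234 mm, Ī = 140 000 mm⁴.
Hole (subtracted): ⌀12, A = 113.1 mm², y = 12 mm, Ī = 1017.9 mm⁴.
Centroid: ȳ = ΣA·y / ΣA = 112.79 mm.
Transfer each piece to the horizontal centroidal axis using Ī + A·d² with d = y − 112.79:
  bottom plate: d = -100.79 mm → contributes +56 339 894 mm⁴
  web plate: d = 11.211 mm → contributes +11 068 835 mm⁴
  top plate: d = 121.21 mm → contributes +61 846 443 mm⁴
  hole: d = -100.79 mm → contributes −1 149 917 mm⁴
Total I = 128 105 255 mm⁴.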